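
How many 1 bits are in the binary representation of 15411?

15411 = 11110000110011
Count the 1s: 1 + 1 + 1 + 1 + 1 + 1 + 1 + 1 = 8

8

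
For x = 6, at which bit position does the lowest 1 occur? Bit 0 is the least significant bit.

1

6 = 110
Trailing zeros: 1, so the lowest set bit is bit 1 (value 2).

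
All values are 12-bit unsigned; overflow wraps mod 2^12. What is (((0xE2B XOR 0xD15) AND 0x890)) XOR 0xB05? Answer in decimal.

0xE2B = 111000101011
0xD15 = 110100010101
→ XOR → 001100111110 = 830
0x890 = 100010010000
→ AND → 000000010000 = 16
0xB05 = 101100000101
→ XOR → 101100010101 = 2837

2837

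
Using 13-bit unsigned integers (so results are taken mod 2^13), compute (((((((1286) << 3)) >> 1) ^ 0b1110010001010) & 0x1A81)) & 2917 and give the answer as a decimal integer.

1286 = 0010100000110
→ << 3 (mod 2^13) → 0100000110000 = 2096
→ >> 1 → 0010000011000 = 1048
0b1110010001010 = 1110010001010
→ ^ → 1100010010010 = 6290
0x1A81 = 1101010000001
→ & → 1100010000000 = 6272
2917 = 0101101100101
→ & → 0100000000000 = 2048

2048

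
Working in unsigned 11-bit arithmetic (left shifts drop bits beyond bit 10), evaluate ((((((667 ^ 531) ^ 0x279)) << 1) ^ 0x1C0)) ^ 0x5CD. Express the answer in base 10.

495

667 = 01010011011
531 = 01000010011
→ ^ → 00010001000 = 136
0x279 = 01001111001
→ ^ → 01011110001 = 753
→ << 1 (mod 2^11) → 10111100010 = 1506
0x1C0 = 00111000000
→ ^ → 10000100010 = 1058
0x5CD = 10111001101
→ ^ → 00111101111 = 495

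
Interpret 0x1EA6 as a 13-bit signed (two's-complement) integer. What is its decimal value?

-346

pattern = 1111010100110 (MSB is 1 ⇒ negative)
Invert: 0000101011001, add 1 → 0000101011010 = 346, so the value is -346.
(Equivalently: 7846 - 2^13 = 7846 - 8192 = -346.)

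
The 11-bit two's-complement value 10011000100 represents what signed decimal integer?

pattern = 10011000100 (MSB is 1 ⇒ negative)
Invert: 01100111011, add 1 → 01100111100 = 828, so the value is -828.
(Equivalently: 1220 - 2^11 = 1220 - 2048 = -828.)

-828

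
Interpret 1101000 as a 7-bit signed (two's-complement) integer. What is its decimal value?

-24

pattern = 1101000 (MSB is 1 ⇒ negative)
Invert: 0010111, add 1 → 0011000 = 24, so the value is -24.
(Equivalently: 104 - 2^7 = 104 - 128 = -24.)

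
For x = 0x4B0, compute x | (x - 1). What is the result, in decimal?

x = 10010110000 = 1200
x - 1 = 10010101111
OR    = 10010111111 = 1215
(x | (x - 1) sets all bits below the lowest set bit.)

1215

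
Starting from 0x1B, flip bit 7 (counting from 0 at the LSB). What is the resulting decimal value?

x = 0000000011011
bit 7 is currently 0; toggle it via x ^ (1 << 7) = x ^ 128
→ 0000010011011 = 155

155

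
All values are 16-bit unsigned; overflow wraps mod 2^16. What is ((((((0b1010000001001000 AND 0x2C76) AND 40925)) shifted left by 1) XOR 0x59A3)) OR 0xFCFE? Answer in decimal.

65023

0b1010000001001000 = 1010000001001000
0x2C76 = 0010110001110110
→ AND → 0010000001000000 = 8256
40925 = 1001111111011101
→ AND → 0000000001000000 = 64
→ shifted left by 1 (mod 2^16) → 0000000010000000 = 128
0x59A3 = 0101100110100011
→ XOR → 0101100100100011 = 22819
0xFCFE = 1111110011111110
→ OR → 1111110111111111 = 65023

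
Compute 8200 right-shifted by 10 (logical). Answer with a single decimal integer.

8200 = 10000000001000
shift right by 10 → 00000000001000 = 8
(equivalently, floor(8200 / 1024))

8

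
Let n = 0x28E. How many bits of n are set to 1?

0x28E = 1010001110
Count the 1s: 1 + 1 + 1 + 1 + 1 = 5

5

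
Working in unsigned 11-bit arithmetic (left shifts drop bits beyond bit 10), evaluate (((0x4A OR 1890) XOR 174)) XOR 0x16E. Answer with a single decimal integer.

0x4A = 00001001010
1890 = 11101100010
→ OR → 11101101010 = 1898
174 = 00010101110
→ XOR → 11111000100 = 1988
0x16E = 00101101110
→ XOR → 11010101010 = 1706

1706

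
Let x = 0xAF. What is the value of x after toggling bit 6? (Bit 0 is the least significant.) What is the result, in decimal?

239

x = 0000000010101111
bit 6 is currently 0; toggle it via x ^ (1 << 6) = x ^ 64
→ 0000000011101111 = 239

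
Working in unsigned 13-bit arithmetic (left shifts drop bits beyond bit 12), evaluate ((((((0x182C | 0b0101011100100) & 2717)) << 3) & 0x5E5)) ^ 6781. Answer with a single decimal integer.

0x182C = 1100000101100
0b0101011100100 = 0101011100100
→ | → 1101011101100 = 6892
2717 = 0101010011101
→ & → 0101010001100 = 2700
→ << 3 (mod 2^13) → 1010001100000 = 5216
0x5E5 = 0010111100101
→ & → 0010001100000 = 1120
6781 = 1101001111101
→ ^ → 1111000011101 = 7709

7709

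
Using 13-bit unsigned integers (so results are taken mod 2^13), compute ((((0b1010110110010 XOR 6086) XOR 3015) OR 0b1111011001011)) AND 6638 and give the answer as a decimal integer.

0b1010110110010 = 1010110110010
6086 = 1011111000110
→ XOR → 0001001110100 = 628
3015 = 0101111000111
→ XOR → 0100110110011 = 2483
0b1111011001011 = 1111011001011
→ OR → 1111111111011 = 8187
6638 = 1100111101110
→ AND → 1100111101010 = 6634

6634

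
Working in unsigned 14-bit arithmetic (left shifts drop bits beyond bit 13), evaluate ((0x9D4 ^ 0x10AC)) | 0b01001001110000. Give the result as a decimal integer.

0x9D4 = 00100111010100
0x10AC = 01000010101100
→ ^ → 01100101111000 = 6520
0b01001001110000 = 01001001110000
→ | → 01101101111000 = 7032

7032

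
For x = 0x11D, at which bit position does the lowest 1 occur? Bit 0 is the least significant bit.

0

0x11D = 100011101
Trailing zeros: 0, so the lowest set bit is bit 0 (value 1).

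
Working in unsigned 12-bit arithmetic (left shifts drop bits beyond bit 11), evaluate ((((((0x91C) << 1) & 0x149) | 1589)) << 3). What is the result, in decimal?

488

0x91C = 100100011100
→ << 1 (mod 2^12) → 001000111000 = 568
0x149 = 000101001001
→ & → 000000001000 = 8
1589 = 011000110101
→ | → 011000111101 = 1597
→ << 3 (mod 2^12) → 000111101000 = 488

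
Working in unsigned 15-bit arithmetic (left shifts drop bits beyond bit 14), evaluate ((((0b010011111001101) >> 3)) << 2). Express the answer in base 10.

5092

0b010011111001101 = 010011111001101
→ >> 3 → 000010011111001 = 1273
→ << 2 (mod 2^15) → 001001111100100 = 5092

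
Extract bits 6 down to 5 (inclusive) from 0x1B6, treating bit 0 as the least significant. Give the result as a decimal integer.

v = 0110110110
Shift right by 5: 01101
Mask low 2 bits: 01 = 1

1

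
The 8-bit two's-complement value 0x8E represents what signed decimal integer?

pattern = 10001110 (MSB is 1 ⇒ negative)
Invert: 01110001, add 1 → 01110010 = 114, so the value is -114.
(Equivalently: 142 - 2^8 = 142 - 256 = -114.)

-114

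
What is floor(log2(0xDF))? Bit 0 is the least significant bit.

7

0xDF = 11011111
The topmost 1 is at position 7 (since 2^7 = 128 ≤ 223 < 256).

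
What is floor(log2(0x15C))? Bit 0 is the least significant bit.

0x15C = 101011100
The topmost 1 is at position 8 (since 2^8 = 256 ≤ 348 < 512).

8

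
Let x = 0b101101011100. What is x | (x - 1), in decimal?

x = 101101011100 = 2908
x - 1 = 101101011011
OR    = 101101011111 = 2911
(x | (x - 1) sets all bits below the lowest set bit.)

2911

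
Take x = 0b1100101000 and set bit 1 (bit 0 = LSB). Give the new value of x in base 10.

x = 1100101000
bit 1 is currently 0; set it via x | (1 << 1) = x | 2
→ 1100101010 = 810

810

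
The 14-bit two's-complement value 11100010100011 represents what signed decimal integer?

-1885

pattern = 11100010100011 (MSB is 1 ⇒ negative)
Invert: 00011101011100, add 1 → 00011101011101 = 1885, so the value is -1885.
(Equivalently: 14499 - 2^14 = 14499 - 16384 = -1885.)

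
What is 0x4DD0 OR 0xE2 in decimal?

19954

0x4DD0 = 100110111010000
0xE2 = 000000011100010
 OR → 100110111110010 = 19954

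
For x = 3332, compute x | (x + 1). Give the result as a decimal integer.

3333

x = 110100000100 = 3332
x + 1 = 110100000101
OR    = 110100000101 = 3333
(x | (x + 1) sets the lowest cleared bit.)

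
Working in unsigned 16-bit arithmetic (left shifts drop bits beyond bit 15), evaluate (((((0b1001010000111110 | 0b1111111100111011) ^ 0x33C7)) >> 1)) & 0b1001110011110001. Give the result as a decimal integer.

1136

0b1001010000111110 = 1001010000111110
0b1111111100111011 = 1111111100111011
→ | → 1111111100111111 = 65343
0x33C7 = 0011001111000111
→ ^ → 1100110011111000 = 52472
→ >> 1 → 0110011001111100 = 26236
0b1001110011110001 = 1001110011110001
→ & → 0000010001110000 = 1136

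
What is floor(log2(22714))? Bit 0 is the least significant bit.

14

22714 = 101100010111010
The topmost 1 is at position 14 (since 2^14 = 16384 ≤ 22714 < 32768).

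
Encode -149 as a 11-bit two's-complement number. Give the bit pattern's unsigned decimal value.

1899

149 in 11 bits: 00010010101
Invert: 11101101010
Add 1:  11101101011 = 1899
(Check: 2^11 - 149 = 2048 - 149 = 1899.)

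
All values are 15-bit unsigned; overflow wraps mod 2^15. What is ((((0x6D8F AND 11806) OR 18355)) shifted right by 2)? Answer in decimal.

7151

0x6D8F = 110110110001111
11806 = 010111000011110
→ AND → 010110000001110 = 11278
18355 = 100011110110011
→ OR → 110111110111111 = 28607
→ shifted right by 2 → 001101111101111 = 7151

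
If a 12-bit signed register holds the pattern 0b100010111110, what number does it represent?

pattern = 100010111110 (MSB is 1 ⇒ negative)
Invert: 011101000001, add 1 → 011101000010 = 1858, so the value is -1858.
(Equivalently: 2238 - 2^12 = 2238 - 4096 = -1858.)

-1858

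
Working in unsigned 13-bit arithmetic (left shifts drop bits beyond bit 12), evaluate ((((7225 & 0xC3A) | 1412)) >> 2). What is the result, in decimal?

879

7225 = 1110000111001
0xC3A = 0110000111010
→ & → 0110000111000 = 3128
1412 = 0010110000100
→ | → 0110110111100 = 3516
→ >> 2 → 0001101101111 = 879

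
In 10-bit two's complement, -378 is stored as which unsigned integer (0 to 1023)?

378 in 10 bits: 0101111010
Invert: 1010000101
Add 1:  1010000110 = 646
(Check: 2^10 - 378 = 1024 - 378 = 646.)

646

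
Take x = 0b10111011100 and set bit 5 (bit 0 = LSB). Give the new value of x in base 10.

x = 10111011100
bit 5 is currently 0; set it via x | (1 << 5) = x | 32
→ 10111111100 = 1532

1532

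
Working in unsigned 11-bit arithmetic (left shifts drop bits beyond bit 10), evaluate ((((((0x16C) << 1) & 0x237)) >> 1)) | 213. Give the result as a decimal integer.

0x16C = 00101101100
→ << 1 (mod 2^11) → 01011011000 = 728
0x237 = 01000110111
→ & → 01000010000 = 528
→ >> 1 → 00100001000 = 264
213 = 00011010101
→ | → 00111011101 = 477

477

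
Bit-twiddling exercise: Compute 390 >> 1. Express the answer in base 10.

195

390 = 110000110
shift right by 1 → 011000011 = 195
(equivalently, floor(390 / 2))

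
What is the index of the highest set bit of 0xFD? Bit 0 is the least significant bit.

0xFD = 11111101
The topmost 1 is at position 7 (since 2^7 = 128 ≤ 253 < 256).

7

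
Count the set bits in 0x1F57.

0x1F57 = 1111101010111
Count the 1s: 1 + 1 + 1 + 1 + 1 + 1 + 1 + 1 + 1 + 1 = 10

10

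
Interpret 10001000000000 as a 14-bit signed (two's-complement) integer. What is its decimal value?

-7680

pattern = 10001000000000 (MSB is 1 ⇒ negative)
Invert: 01110111111111, add 1 → 01111000000000 = 7680, so the value is -7680.
(Equivalently: 8704 - 2^14 = 8704 - 16384 = -7680.)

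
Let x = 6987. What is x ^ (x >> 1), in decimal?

x = 1101101001011 = 6987
x>>1 = 0110110100101
XOR  = 1011011101110 = 5870
(x ^ (x >> 1) gives the standard binary-reflected Gray code of x.)

5870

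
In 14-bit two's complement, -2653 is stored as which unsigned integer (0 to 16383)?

13731

2653 in 14 bits: 00101001011101
Invert: 11010110100010
Add 1:  11010110100011 = 13731
(Check: 2^14 - 2653 = 16384 - 2653 = 13731.)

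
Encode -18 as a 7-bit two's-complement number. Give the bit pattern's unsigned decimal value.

18 in 7 bits: 0010010
Invert: 1101101
Add 1:  1101110 = 110
(Check: 2^7 - 18 = 128 - 18 = 110.)

110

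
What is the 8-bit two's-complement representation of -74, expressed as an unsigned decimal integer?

182

74 in 8 bits: 01001010
Invert: 10110101
Add 1:  10110110 = 182
(Check: 2^8 - 74 = 256 - 74 = 182.)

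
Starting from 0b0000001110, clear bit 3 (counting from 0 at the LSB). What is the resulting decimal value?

6

x = 0000001110
bit 3 is currently 1; clear it via x & ~(1 << 3) = x & ~8
→ 0000000110 = 6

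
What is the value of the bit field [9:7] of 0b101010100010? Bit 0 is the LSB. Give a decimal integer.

v = 101010100010
Shift right by 7: 10101
Mask low 3 bits: 101 = 5

5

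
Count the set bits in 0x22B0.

0x22B0 = 10001010110000
Count the 1s: 1 + 1 + 1 + 1 + 1 = 5

5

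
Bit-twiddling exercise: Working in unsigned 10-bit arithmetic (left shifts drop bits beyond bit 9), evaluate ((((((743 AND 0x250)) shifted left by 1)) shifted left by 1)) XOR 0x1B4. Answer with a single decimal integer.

180

743 = 1011100111
0x250 = 1001010000
→ AND → 1001000000 = 576
→ shifted left by 1 (mod 2^10) → 0010000000 = 128
→ shifted left by 1 (mod 2^10) → 0100000000 = 256
0x1B4 = 0110110100
→ XOR → 0010110100 = 180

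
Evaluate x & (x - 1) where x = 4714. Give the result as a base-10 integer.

x = 1001001101010 = 4714
x - 1 = 1001001101001
AND   = 1001001101000 = 4712
(x & (x - 1) clears the lowest set bit of x.)

4712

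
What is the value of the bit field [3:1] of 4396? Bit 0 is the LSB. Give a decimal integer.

v = 1000100101100
Shift right by 1: 100010010110
Mask low 3 bits: 110 = 6

6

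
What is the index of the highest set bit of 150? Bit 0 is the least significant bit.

150 = 10010110
The topmost 1 is at position 7 (since 2^7 = 128 ≤ 150 < 256).

7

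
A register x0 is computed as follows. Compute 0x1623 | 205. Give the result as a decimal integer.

0x1623 = 1011000100011
205 = 0000011001101
 OR → 1011011101111 = 5871

5871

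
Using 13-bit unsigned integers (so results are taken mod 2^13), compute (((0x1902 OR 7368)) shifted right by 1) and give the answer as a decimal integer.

0x1902 = 1100100000010
7368 = 1110011001000
→ OR → 1110111001010 = 7626
→ shifted right by 1 → 0111011100101 = 3813

3813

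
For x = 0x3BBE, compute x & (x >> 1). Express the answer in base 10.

6558

x = 11101110111110 = 15294
x>>1 = 01110111011111
AND  = 01100110011110 = 6558
(x & (x >> 1) has a 1 wherever x has two consecutive 1 bits.)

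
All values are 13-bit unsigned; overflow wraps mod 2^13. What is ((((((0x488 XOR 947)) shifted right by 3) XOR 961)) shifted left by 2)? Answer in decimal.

3224

0x488 = 0010010001000
947 = 0001110110011
→ XOR → 0011100111011 = 1851
→ shifted right by 3 → 0000011100111 = 231
961 = 0001111000001
→ XOR → 0001100100110 = 806
→ shifted left by 2 (mod 2^13) → 0110010011000 = 3224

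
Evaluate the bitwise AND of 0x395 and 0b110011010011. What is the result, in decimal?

145

0x395 = 001110010101
b = 110011010011
AND → 000010010001 = 145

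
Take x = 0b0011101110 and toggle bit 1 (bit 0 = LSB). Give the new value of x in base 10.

236

x = 0011101110
bit 1 is currently 1; toggle it via x ^ (1 << 1) = x ^ 2
→ 0011101100 = 236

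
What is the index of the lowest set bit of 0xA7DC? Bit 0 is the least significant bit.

0xA7DC = 1010011111011100
Trailing zeros: 2, so the lowest set bit is bit 2 (value 4).

2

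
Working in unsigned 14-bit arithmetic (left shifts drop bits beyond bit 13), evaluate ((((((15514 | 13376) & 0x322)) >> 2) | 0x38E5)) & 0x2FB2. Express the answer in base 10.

10400

15514 = 11110010011010
13376 = 11010001000000
→ | → 11110011011010 = 15578
0x322 = 00001100100010
→ & → 00000000000010 = 2
→ >> 2 → 00000000000000 = 0
0x38E5 = 11100011100101
→ | → 11100011100101 = 14565
0x2FB2 = 10111110110010
→ & → 10100010100000 = 10400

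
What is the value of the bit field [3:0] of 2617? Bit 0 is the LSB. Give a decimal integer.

v = 101000111001
Shift right by 0: 101000111001
Mask low 4 bits: 1001 = 9

9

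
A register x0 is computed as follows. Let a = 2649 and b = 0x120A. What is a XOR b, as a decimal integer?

2649 = 0101001011001
0x120A = 1001000001010
XOR → 1100001010011 = 6227

6227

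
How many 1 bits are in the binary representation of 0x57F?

0x57F = 10101111111
Count the 1s: 1 + 1 + 1 + 1 + 1 + 1 + 1 + 1 + 1 = 9

9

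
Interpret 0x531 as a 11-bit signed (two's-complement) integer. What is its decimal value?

-719

pattern = 10100110001 (MSB is 1 ⇒ negative)
Invert: 01011001110, add 1 → 01011001111 = 719, so the value is -719.
(Equivalently: 1329 - 2^11 = 1329 - 2048 = -719.)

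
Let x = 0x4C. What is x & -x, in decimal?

x = 1001100 = 76
-x (two's complement) = …0110100
AND   = 0000100 = 4
(x & -x isolates the lowest set bit of x.)

4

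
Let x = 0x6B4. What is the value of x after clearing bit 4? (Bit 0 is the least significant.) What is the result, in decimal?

x = 0011010110100
bit 4 is currently 1; clear it via x & ~(1 << 4) = x & ~16
→ 0011010100100 = 1700

1700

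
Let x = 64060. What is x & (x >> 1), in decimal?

30748

x = 1111101000111100 = 64060
x>>1 = 0111110100011110
AND  = 0111100000011100 = 30748
(x & (x >> 1) has a 1 wherever x has two consecutive 1 bits.)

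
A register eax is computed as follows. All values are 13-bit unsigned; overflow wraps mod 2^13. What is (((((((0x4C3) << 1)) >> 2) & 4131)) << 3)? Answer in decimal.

264

0x4C3 = 0010011000011
→ << 1 (mod 2^13) → 0100110000110 = 2438
→ >> 2 → 0001001100001 = 609
4131 = 1000000100011
→ & → 0000000100001 = 33
→ << 3 (mod 2^13) → 0000100001000 = 264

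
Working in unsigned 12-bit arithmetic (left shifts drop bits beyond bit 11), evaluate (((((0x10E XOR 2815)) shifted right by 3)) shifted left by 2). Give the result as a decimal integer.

1528

0x10E = 000100001110
2815 = 101011111111
→ XOR → 101111110001 = 3057
→ shifted right by 3 → 000101111110 = 382
→ shifted left by 2 (mod 2^12) → 010111111000 = 1528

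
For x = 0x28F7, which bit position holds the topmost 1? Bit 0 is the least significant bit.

0x28F7 = 10100011110111
The topmost 1 is at position 13 (since 2^13 = 8192 ≤ 10487 < 16384).

13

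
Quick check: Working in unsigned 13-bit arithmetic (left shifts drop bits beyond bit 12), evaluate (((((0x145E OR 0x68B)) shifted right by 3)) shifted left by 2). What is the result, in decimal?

0x145E = 1010001011110
0x68B = 0011010001011
→ OR → 1011011011111 = 5855
→ shifted right by 3 → 0001011011011 = 731
→ shifted left by 2 (mod 2^13) → 0101101101100 = 2924

2924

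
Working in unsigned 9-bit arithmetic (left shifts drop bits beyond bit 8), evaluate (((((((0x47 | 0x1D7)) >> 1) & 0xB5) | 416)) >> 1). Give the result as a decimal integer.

0x47 = 001000111
0x1D7 = 111010111
→ | → 111010111 = 471
→ >> 1 → 011101011 = 235
0xB5 = 010110101
→ & → 010100001 = 161
416 = 110100000
→ | → 110100001 = 417
→ >> 1 → 011010000 = 208

208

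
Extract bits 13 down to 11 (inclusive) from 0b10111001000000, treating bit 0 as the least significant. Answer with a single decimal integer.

5

v = 10111001000000
Shift right by 11: 101
Mask low 3 bits: 101 = 5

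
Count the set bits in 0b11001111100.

7

n = 11001111100
Count the 1s: 1 + 1 + 1 + 1 + 1 + 1 + 1 = 7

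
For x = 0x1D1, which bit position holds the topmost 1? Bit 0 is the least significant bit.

8

0x1D1 = 111010001
The topmost 1 is at position 8 (since 2^8 = 256 ≤ 465 < 512).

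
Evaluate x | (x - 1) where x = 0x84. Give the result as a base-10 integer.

x = 10000100 = 132
x - 1 = 10000011
OR    = 10000111 = 135
(x | (x - 1) sets all bits below the lowest set bit.)

135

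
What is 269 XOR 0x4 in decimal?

269 = 100001101
0x4 = 000000100
XOR → 100001001 = 265

265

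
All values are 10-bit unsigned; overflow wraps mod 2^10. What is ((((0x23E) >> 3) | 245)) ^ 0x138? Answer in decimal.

463

0x23E = 1000111110
→ >> 3 → 0001000111 = 71
245 = 0011110101
→ | → 0011110111 = 247
0x138 = 0100111000
→ ^ → 0111001111 = 463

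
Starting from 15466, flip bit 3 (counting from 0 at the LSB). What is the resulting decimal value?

15458

x = 11110001101010
bit 3 is currently 1; toggle it via x ^ (1 << 3) = x ^ 8
→ 11110001100010 = 15458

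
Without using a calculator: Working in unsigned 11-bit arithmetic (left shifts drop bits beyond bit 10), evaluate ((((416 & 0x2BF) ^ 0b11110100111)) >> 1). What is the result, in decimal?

416 = 00110100000
0x2BF = 01010111111
→ & → 00010100000 = 160
0b11110100111 = 11110100111
→ ^ → 11100000111 = 1799
→ >> 1 → 01110000011 = 899

899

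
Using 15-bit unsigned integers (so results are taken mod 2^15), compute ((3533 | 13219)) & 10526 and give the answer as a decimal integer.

3533 = 000110111001101
13219 = 011001110100011
→ | → 011111111101111 = 16367
10526 = 010100100011110
→ & → 010100100001110 = 10510

10510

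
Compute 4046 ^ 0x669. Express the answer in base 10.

2471

4046 = 111111001110
0x669 = 011001101001
XOR → 100110100111 = 2471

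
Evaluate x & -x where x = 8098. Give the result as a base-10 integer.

x = 1111110100010 = 8098
-x (two's complement) = …0000001011110
AND   = 0000000000010 = 2
(x & -x isolates the lowest set bit of x.)

2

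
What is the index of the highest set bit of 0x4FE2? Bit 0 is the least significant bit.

0x4FE2 = 100111111100010
The topmost 1 is at position 14 (since 2^14 = 16384 ≤ 20450 < 32768).

14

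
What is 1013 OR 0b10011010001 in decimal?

1013 = 01111110101
b = 10011010001
 OR → 11111110101 = 2037

2037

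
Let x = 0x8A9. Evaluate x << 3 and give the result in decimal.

0x8A9 = 000100010101001
shift left by 3 → 100010101001000 = 17736
(equivalently, 2217 × 2^3 = 2217 × 8)

17736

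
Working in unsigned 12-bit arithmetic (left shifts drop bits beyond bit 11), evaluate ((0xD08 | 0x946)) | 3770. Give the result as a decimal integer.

0xD08 = 110100001000
0x946 = 100101000110
→ | → 110101001110 = 3406
3770 = 111010111010
→ | → 111111111110 = 4094

4094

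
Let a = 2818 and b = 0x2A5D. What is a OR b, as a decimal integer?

11103

2818 = 00101100000010
0x2A5D = 10101001011101
 OR → 10101101011111 = 11103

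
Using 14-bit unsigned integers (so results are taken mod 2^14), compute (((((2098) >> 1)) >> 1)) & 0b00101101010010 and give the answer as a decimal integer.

2098 = 00100000110010
→ >> 1 → 00010000011001 = 1049
→ >> 1 → 00001000001100 = 524
0b00101101010010 = 00101101010010
→ & → 00001000000000 = 512

512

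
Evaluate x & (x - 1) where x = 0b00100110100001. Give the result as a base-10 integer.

x = 100110100001 = 2465
x - 1 = 100110100000
AND   = 100110100000 = 2464
(x & (x - 1) clears the lowest set bit of x.)

2464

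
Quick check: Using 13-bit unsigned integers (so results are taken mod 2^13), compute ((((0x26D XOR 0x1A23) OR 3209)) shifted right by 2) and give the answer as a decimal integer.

1843

0x26D = 0001001101101
0x1A23 = 1101000100011
→ XOR → 1100001001110 = 6222
3209 = 0110010001001
→ OR → 1110011001111 = 7375
→ shifted right by 2 → 0011100110011 = 1843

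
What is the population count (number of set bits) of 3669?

3669 = 111001010101
Count the 1s: 1 + 1 + 1 + 1 + 1 + 1 + 1 = 7

7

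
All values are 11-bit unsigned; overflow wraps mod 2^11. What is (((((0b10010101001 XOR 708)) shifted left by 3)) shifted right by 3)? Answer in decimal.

109

0b10010101001 = 10010101001
708 = 01011000100
→ XOR → 11001101101 = 1645
→ shifted left by 3 (mod 2^11) → 01101101000 = 872
→ shifted right by 3 → 00001101101 = 109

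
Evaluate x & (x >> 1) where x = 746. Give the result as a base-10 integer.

96

x = 1011101010 = 746
x>>1 = 0101110101
AND  = 0001100000 = 96
(x & (x >> 1) has a 1 wherever x has two consecutive 1 bits.)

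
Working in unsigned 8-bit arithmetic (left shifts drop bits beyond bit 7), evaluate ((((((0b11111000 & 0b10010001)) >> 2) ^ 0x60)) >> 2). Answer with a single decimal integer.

0b11111000 = 11111000
0b10010001 = 10010001
→ & → 10010000 = 144
→ >> 2 → 00100100 = 36
0x60 = 01100000
→ ^ → 01000100 = 68
→ >> 2 → 00010001 = 17

17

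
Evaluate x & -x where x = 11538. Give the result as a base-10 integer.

x = 10110100010010 = 11538
-x (two's complement) = …01001011101110
AND   = 00000000000010 = 2
(x & -x isolates the lowest set bit of x.)

2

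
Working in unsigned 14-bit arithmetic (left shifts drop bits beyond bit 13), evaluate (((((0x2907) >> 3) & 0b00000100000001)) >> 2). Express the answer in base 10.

64

0x2907 = 10100100000111
→ >> 3 → 00010100100000 = 1312
0b00000100000001 = 00000100000001
→ & → 00000100000000 = 256
→ >> 2 → 00000001000000 = 64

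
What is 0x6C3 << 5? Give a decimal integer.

55392

0x6C3 = 0000011011000011
shift left by 5 → 1101100001100000 = 55392
(equivalently, 1731 × 2^5 = 1731 × 32)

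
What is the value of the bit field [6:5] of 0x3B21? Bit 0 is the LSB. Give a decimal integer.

v = 011101100100001
Shift right by 5: 0111011001
Mask low 2 bits: 01 = 1

1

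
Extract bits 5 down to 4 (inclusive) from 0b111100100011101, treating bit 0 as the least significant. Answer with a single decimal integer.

v = 111100100011101
Shift right by 4: 11110010001
Mask low 2 bits: 01 = 1

1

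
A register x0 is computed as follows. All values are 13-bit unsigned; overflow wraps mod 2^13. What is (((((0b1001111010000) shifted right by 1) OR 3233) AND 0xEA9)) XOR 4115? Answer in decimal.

0b1001111010000 = 1001111010000
→ shifted right by 1 → 0100111101000 = 2536
3233 = 0110010100001
→ OR → 0110111101001 = 3561
0xEA9 = 0111010101001
→ AND → 0110010101001 = 3241
4115 = 1000000010011
→ XOR → 1110010111010 = 7354

7354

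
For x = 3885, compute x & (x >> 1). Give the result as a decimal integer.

x = 111100101101 = 3885
x>>1 = 011110010110
AND  = 011100000100 = 1796
(x & (x >> 1) has a 1 wherever x has two consecutive 1 bits.)

1796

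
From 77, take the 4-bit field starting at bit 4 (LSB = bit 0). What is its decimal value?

v = 01001101
Shift right by 4: 0100
Mask low 4 bits: 0100 = 4

4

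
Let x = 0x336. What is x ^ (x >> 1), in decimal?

685

x = 1100110110 = 822
x>>1 = 0110011011
XOR  = 1010101101 = 685
(x ^ (x >> 1) gives the standard binary-reflected Gray code of x.)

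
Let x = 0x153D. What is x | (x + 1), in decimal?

x = 1010100111101 = 5437
x + 1 = 1010100111110
OR    = 1010100111111 = 5439
(x | (x + 1) sets the lowest cleared bit.)

5439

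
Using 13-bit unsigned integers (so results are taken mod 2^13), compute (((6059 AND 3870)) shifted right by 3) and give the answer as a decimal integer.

225

6059 = 1011110101011
3870 = 0111100011110
→ AND → 0011100001010 = 1802
→ shifted right by 3 → 0000011100001 = 225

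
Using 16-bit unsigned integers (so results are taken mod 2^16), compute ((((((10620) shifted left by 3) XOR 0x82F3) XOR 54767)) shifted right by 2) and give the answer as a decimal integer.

1855

10620 = 0010100101111100
→ shifted left by 3 (mod 2^16) → 0100101111100000 = 19424
0x82F3 = 1000001011110011
→ XOR → 1100100100010011 = 51475
54767 = 1101010111101111
→ XOR → 0001110011111100 = 7420
→ shifted right by 2 → 0000011100111111 = 1855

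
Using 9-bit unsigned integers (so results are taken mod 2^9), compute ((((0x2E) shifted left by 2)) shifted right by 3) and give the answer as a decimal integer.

0x2E = 000101110
→ shifted left by 2 (mod 2^9) → 010111000 = 184
→ shifted right by 3 → 000010111 = 23

23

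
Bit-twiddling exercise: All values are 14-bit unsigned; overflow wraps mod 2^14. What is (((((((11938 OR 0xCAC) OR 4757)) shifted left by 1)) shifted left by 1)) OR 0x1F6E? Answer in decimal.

16382

11938 = 10111010100010
0xCAC = 00110010101100
→ OR → 10111010101110 = 11950
4757 = 01001010010101
→ OR → 11111010111111 = 16063
→ shifted left by 1 (mod 2^14) → 11110101111110 = 15742
→ shifted left by 1 (mod 2^14) → 11101011111100 = 15100
0x1F6E = 01111101101110
→ OR → 11111111111110 = 16382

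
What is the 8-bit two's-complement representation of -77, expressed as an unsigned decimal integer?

77 in 8 bits: 01001101
Invert: 10110010
Add 1:  10110011 = 179
(Check: 2^8 - 77 = 256 - 77 = 179.)

179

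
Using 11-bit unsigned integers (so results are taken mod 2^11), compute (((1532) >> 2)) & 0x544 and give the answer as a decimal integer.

324

1532 = 10111111100
→ >> 2 → 00101111111 = 383
0x544 = 10101000100
→ & → 00101000100 = 324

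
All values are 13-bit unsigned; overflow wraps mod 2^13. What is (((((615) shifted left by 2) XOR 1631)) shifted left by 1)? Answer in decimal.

8070

615 = 0001001100111
→ shifted left by 2 (mod 2^13) → 0100110011100 = 2460
1631 = 0011001011111
→ XOR → 0111111000011 = 4035
→ shifted left by 1 (mod 2^13) → 1111110000110 = 8070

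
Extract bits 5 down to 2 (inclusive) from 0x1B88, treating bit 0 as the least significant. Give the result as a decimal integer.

2

v = 01101110001000
Shift right by 2: 011011100010
Mask low 4 bits: 0010 = 2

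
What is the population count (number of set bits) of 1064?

3

1064 = 10000101000
Count the 1s: 1 + 1 + 1 = 3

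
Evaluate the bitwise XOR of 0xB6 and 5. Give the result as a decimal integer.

0xB6 = 10110110
5 = 00000101
XOR → 10110011 = 179

179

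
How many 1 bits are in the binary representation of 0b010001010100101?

6

n = 10001010100101
Count the 1s: 1 + 1 + 1 + 1 + 1 + 1 = 6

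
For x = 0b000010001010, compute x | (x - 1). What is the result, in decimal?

139

x = 10001010 = 138
x - 1 = 10001001
OR    = 10001011 = 139
(x | (x - 1) sets all bits below the lowest set bit.)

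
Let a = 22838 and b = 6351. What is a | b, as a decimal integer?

22838 = 101100100110110
6351 = 001100011001111
 OR → 101100111111111 = 23039

23039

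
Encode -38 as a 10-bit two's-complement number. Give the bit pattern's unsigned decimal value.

38 in 10 bits: 0000100110
Invert: 1111011001
Add 1:  1111011010 = 986
(Check: 2^10 - 38 = 1024 - 38 = 986.)

986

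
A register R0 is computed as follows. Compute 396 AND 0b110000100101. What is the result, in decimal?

4

396 = 000110001100
b = 110000100101
AND → 000000000100 = 4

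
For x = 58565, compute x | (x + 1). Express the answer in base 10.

x = 1110010011000101 = 58565
x + 1 = 1110010011000110
OR    = 1110010011000111 = 58567
(x | (x + 1) sets the lowest cleared bit.)

58567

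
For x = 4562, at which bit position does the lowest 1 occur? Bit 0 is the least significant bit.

4562 = 1000111010010
Trailing zeros: 1, so the lowest set bit is bit 1 (value 2).

1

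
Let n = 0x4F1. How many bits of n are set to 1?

0x4F1 = 10011110001
Count the 1s: 1 + 1 + 1 + 1 + 1 + 1 = 6

6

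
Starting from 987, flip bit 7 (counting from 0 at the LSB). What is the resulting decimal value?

859

x = 0001111011011
bit 7 is currently 1; toggle it via x ^ (1 << 7) = x ^ 128
→ 0001101011011 = 859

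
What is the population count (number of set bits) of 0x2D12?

0x2D12 = 10110100010010
Count the 1s: 1 + 1 + 1 + 1 + 1 + 1 = 6

6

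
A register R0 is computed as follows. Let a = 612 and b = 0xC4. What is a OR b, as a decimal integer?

612 = 1001100100
0xC4 = 0011000100
 OR → 1011100100 = 740

740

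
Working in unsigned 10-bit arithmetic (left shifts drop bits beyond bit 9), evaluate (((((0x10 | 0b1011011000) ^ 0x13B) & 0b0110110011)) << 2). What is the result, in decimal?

652

0x10 = 0000010000
0b1011011000 = 1011011000
→ | → 1011011000 = 728
0x13B = 0100111011
→ ^ → 1111100011 = 995
0b0110110011 = 0110110011
→ & → 0110100011 = 419
→ << 2 (mod 2^10) → 1010001100 = 652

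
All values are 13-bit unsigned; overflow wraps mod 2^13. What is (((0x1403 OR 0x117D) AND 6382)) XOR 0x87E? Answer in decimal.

0x1403 = 1010000000011
0x117D = 1000101111101
→ OR → 1010101111111 = 5503
6382 = 1100011101110
→ AND → 1000001101110 = 4206
0x87E = 0100001111110
→ XOR → 1100000010000 = 6160

6160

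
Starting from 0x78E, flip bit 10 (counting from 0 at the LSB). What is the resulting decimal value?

x = 11110001110
bit 10 is currently 1; toggle it via x ^ (1 << 10) = x ^ 1024
→ 01110001110 = 910

910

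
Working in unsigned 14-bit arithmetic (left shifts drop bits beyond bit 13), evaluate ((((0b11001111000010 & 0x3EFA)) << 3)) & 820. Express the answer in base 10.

0b11001111000010 = 11001111000010
0x3EFA = 11111011111010
→ & → 11001011000010 = 12994
→ << 3 (mod 2^14) → 01011000010000 = 5648
820 = 00001100110100
→ & → 00001000010000 = 528

528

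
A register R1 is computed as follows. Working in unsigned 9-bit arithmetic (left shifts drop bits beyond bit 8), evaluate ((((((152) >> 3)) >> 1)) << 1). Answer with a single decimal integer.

18

152 = 010011000
→ >> 3 → 000010011 = 19
→ >> 1 → 000001001 = 9
→ << 1 (mod 2^9) → 000010010 = 18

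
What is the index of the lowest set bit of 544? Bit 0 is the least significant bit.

5

544 = 1000100000
Trailing zeros: 5, so the lowest set bit is bit 5 (value 32).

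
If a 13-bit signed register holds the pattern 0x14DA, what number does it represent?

-2854

pattern = 1010011011010 (MSB is 1 ⇒ negative)
Invert: 0101100100101, add 1 → 0101100100110 = 2854, so the value is -2854.
(Equivalently: 5338 - 2^13 = 5338 - 8192 = -2854.)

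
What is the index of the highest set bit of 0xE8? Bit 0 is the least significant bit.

0xE8 = 11101000
The topmost 1 is at position 7 (since 2^7 = 128 ≤ 232 < 256).

7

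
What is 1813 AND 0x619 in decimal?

1813 = 11100010101
0x619 = 11000011001
AND → 11000010001 = 1553

1553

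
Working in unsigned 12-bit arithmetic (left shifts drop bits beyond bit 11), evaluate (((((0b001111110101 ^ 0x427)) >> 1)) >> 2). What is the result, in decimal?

0b001111110101 = 001111110101
0x427 = 010000100111
→ ^ → 011111010010 = 2002
→ >> 1 → 001111101001 = 1001
→ >> 2 → 000011111010 = 250

250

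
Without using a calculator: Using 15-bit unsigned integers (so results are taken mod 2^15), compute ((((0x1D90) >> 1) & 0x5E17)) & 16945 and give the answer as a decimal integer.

512

0x1D90 = 001110110010000
→ >> 1 → 000111011001000 = 3784
0x5E17 = 101111000010111
→ & → 000111000000000 = 3584
16945 = 100001000110001
→ & → 000001000000000 = 512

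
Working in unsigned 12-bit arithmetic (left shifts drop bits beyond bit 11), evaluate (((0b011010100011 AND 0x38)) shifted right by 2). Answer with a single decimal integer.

0b011010100011 = 011010100011
0x38 = 000000111000
→ AND → 000000100000 = 32
→ shifted right by 2 → 000000001000 = 8

8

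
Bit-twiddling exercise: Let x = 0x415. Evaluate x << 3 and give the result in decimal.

8360

0x415 = 00010000010101
shift left by 3 → 10000010101000 = 8360
(equivalently, 1045 × 2^3 = 1045 × 8)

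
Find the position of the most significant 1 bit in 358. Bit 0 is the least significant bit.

358 = 101100110
The topmost 1 is at position 8 (since 2^8 = 256 ≤ 358 < 512).

8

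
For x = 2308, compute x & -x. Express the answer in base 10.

4

x = 100100000100 = 2308
-x (two's complement) = …011011111100
AND   = 000000000100 = 4
(x & -x isolates the lowest set bit of x.)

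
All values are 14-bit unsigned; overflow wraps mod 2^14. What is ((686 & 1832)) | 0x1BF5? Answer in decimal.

7165

686 = 00001010101110
1832 = 00011100101000
→ & → 00001000101000 = 552
0x1BF5 = 01101111110101
→ | → 01101111111101 = 7165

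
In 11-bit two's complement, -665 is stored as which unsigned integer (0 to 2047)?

1383

665 in 11 bits: 01010011001
Invert: 10101100110
Add 1:  10101100111 = 1383
(Check: 2^11 - 665 = 2048 - 665 = 1383.)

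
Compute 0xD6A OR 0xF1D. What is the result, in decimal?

0xD6A = 110101101010
0xF1D = 111100011101
 OR → 111101111111 = 3967

3967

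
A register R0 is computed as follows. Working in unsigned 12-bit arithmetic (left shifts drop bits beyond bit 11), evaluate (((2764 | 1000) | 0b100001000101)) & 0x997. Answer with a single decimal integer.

2764 = 101011001100
1000 = 001111101000
→ | → 101111101100 = 3052
0b100001000101 = 100001000101
→ | → 101111101101 = 3053
0x997 = 100110010111
→ & → 100110000101 = 2437

2437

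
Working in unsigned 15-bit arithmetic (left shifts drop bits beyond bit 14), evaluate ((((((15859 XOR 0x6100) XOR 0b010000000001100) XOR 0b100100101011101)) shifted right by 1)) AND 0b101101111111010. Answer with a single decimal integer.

6864

15859 = 011110111110011
0x6100 = 110000100000000
→ XOR → 101110011110011 = 23795
0b010000000001100 = 010000000001100
→ XOR → 111110011111111 = 31999
0b100100101011101 = 100100101011101
→ XOR → 011010110100010 = 13730
→ shifted right by 1 → 001101011010001 = 6865
0b101101111111010 = 101101111111010
→ AND → 001101011010000 = 6864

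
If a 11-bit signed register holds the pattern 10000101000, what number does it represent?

pattern = 10000101000 (MSB is 1 ⇒ negative)
Invert: 01111010111, add 1 → 01111011000 = 984, so the value is -984.
(Equivalently: 1064 - 2^11 = 1064 - 2048 = -984.)

-984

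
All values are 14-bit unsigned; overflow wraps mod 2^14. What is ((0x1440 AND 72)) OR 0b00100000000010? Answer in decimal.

2114

0x1440 = 01010001000000
72 = 00000001001000
→ AND → 00000001000000 = 64
0b00100000000010 = 00100000000010
→ OR → 00100001000010 = 2114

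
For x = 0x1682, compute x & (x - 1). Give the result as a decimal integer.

5760

x = 1011010000010 = 5762
x - 1 = 1011010000001
AND   = 1011010000000 = 5760
(x & (x - 1) clears the lowest set bit of x.)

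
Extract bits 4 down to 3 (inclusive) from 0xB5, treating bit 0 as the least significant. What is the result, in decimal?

v = 10110101
Shift right by 3: 10110
Mask low 2 bits: 10 = 2

2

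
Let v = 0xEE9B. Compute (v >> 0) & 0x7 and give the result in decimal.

v = 1110111010011011
Shift right by 0: 1110111010011011
Mask low 3 bits: 011 = 3

3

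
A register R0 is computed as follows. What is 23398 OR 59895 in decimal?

64503

23398 = 0101101101100110
59895 = 1110100111110111
 OR → 1111101111110111 = 64503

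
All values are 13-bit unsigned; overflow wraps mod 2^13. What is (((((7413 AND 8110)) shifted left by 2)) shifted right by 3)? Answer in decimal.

7413 = 1110011110101
8110 = 1111110101110
→ AND → 1110010100100 = 7332
→ shifted left by 2 (mod 2^13) → 1001010010000 = 4752
→ shifted right by 3 → 0001001010010 = 594

594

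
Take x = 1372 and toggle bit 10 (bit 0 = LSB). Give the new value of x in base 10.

x = 10101011100
bit 10 is currently 1; toggle it via x ^ (1 << 10) = x ^ 1024
→ 00101011100 = 348

348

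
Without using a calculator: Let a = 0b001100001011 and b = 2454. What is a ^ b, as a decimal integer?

2717

a = 001100001011
2454 = 100110010110
XOR → 101010011101 = 2717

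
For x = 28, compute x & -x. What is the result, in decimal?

4

x = 11100 = 28
-x (two's complement) = …00100
AND   = 00100 = 4
(x & -x isolates the lowest set bit of x.)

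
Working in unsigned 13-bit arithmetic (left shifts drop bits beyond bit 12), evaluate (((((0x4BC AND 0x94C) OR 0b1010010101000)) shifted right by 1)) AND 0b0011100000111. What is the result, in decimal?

0x4BC = 0010010111100
0x94C = 0100101001100
→ AND → 0000000001100 = 12
0b1010010101000 = 1010010101000
→ OR → 1010010101100 = 5292
→ shifted right by 1 → 0101001010110 = 2646
0b0011100000111 = 0011100000111
→ AND → 0001000000110 = 518

518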